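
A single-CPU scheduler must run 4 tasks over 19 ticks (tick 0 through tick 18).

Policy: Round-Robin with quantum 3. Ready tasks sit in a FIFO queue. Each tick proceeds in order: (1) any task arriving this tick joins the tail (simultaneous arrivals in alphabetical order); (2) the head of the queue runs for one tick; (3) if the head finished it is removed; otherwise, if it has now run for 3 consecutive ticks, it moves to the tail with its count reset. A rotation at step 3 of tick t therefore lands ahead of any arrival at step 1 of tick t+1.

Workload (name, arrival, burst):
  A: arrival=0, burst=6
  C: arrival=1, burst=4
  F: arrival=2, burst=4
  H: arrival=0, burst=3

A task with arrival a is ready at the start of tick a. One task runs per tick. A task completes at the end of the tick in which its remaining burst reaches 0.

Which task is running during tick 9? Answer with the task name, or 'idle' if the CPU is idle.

running at tick 9 = F

t=0: queue=[A,H] q_used=0 → run A
t=1: queue=[A,H,C] q_used=1 → run A
t=2: queue=[A,H,C,F] q_used=2 → run A
t=3: queue=[H,C,F,A] q_used=0 → run H
t=4: queue=[H,C,F,A] q_used=1 → run H
t=5: queue=[H,C,F,A] q_used=2 → run H
t=6: queue=[C,F,A] q_used=0 → run C
t=7: queue=[C,F,A] q_used=1 → run C
t=8: queue=[C,F,A] q_used=2 → run C
t=9: queue=[F,A,C] q_used=0 → run F
t=10: queue=[F,A,C] q_used=1 → run F
t=11: queue=[F,A,C] q_used=2 → run F
t=12: queue=[A,C,F] q_used=0 → run A
t=13: queue=[A,C,F] q_used=1 → run A
t=14: queue=[A,C,F] q_used=2 → run A
t=15: queue=[C,F] q_used=0 → run C
t=16: queue=[F] q_used=0 → run F
t=17: (idle)
t=18: (idle)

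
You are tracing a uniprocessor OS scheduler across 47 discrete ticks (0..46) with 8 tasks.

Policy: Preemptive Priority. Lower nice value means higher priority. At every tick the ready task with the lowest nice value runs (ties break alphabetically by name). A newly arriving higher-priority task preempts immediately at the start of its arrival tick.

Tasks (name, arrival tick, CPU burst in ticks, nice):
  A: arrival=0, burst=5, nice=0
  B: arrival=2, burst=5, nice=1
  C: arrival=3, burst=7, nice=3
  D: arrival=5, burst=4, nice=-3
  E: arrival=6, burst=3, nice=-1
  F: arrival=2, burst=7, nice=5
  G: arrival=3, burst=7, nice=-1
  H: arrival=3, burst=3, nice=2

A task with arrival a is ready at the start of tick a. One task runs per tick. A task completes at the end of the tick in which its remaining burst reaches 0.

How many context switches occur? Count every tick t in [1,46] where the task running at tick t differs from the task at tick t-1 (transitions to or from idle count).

t=0: ready={A} → run A
t=1: ready={A} → run A
t=2: ready={A,B,F} → run A
t=3: ready={A,B,C,F,G,H} → run G
t=4: ready={A,B,C,F,G,H} → run G
t=5: ready={A,B,C,D,F,G,H} → run D
t=6: ready={A,B,C,D,E,F,G,H} → run D
t=7: ready={A,B,C,D,E,F,G,H} → run D
t=8: ready={A,B,C,D,E,F,G,H} → run D
t=9: ready={A,B,C,E,F,G,H} → run E
t=10: ready={A,B,C,E,F,G,H} → run E
t=11: ready={A,B,C,E,F,G,H} → run E
t=12: ready={A,B,C,F,G,H} → run G
t=13: ready={A,B,C,F,G,H} → run G
t=14: ready={A,B,C,F,G,H} → run G
t=15: ready={A,B,C,F,G,H} → run G
t=16: ready={A,B,C,F,G,H} → run G
t=17: ready={A,B,C,F,H} → run A
t=18: ready={A,B,C,F,H} → run A
t=19: ready={B,C,F,H} → run B
t=20: ready={B,C,F,H} → run B
t=21: ready={B,C,F,H} → run B
t=22: ready={B,C,F,H} → run B
t=23: ready={B,C,F,H} → run B
t=24: ready={C,F,H} → run H
t=25: ready={C,F,H} → run H
t=26: ready={C,F,H} → run H
t=27: ready={C,F} → run C
t=28: ready={C,F} → run C
t=29: ready={C,F} → run C
t=30: ready={C,F} → run C
t=31: ready={C,F} → run C
t=32: ready={C,F} → run C
t=33: ready={C,F} → run C
t=34: ready={F} → run F
t=35: ready={F} → run F
t=36: ready={F} → run F
t=37: ready={F} → run F
t=38: ready={F} → run F
t=39: ready={F} → run F
t=40: ready={F} → run F
t=41: (idle)
t=42: (idle)
t=43: (idle)
t=44: (idle)
t=45: (idle)
t=46: (idle)

context switches = 10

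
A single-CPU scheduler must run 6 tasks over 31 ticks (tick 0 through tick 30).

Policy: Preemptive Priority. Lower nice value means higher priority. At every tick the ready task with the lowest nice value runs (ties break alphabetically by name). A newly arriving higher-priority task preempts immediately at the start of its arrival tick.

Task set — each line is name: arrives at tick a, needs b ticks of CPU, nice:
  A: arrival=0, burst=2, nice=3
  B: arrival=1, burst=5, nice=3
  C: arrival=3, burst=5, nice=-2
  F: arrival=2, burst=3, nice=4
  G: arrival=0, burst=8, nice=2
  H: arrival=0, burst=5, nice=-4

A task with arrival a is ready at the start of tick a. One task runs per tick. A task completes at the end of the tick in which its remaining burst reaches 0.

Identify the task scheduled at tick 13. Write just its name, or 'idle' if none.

t=0: ready={A,G,H} → run H
t=1: ready={A,B,G,H} → run H
t=2: ready={A,B,F,G,H} → run H
t=3: ready={A,B,C,F,G,H} → run H
t=4: ready={A,B,C,F,G,H} → run H
t=5: ready={A,B,C,F,G} → run C
t=6: ready={A,B,C,F,G} → run C
t=7: ready={A,B,C,F,G} → run C
t=8: ready={A,B,C,F,G} → run C
t=9: ready={A,B,C,F,G} → run C
t=10: ready={A,B,F,G} → run G
t=11: ready={A,B,F,G} → run G
t=12: ready={A,B,F,G} → run G
t=13: ready={A,B,F,G} → run G
t=14: ready={A,B,F,G} → run G
t=15: ready={A,B,F,G} → run G
t=16: ready={A,B,F,G} → run G
t=17: ready={A,B,F,G} → run G
t=18: ready={A,B,F} → run A
t=19: ready={A,B,F} → run A
t=20: ready={B,F} → run B
t=21: ready={B,F} → run B
t=22: ready={B,F} → run B
t=23: ready={B,F} → run B
t=24: ready={B,F} → run B
t=25: ready={F} → run F
t=26: ready={F} → run F
t=27: ready={F} → run F
t=28: (idle)
t=29: (idle)
t=30: (idle)

running at tick 13 = G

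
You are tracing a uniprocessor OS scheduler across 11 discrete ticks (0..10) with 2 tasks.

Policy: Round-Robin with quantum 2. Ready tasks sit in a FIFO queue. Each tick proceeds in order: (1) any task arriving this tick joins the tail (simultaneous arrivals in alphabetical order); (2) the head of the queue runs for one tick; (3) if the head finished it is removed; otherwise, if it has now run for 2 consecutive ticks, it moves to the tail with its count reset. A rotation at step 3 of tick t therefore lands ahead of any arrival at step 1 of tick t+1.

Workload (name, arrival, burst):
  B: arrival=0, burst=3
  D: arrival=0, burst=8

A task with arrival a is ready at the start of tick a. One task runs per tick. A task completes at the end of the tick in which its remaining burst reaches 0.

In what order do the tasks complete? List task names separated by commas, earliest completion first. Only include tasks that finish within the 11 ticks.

completion order = B, D

t=0: queue=[B,D] q_used=0 → run B
t=1: queue=[B,D] q_used=1 → run B
t=2: queue=[D,B] q_used=0 → run D
t=3: queue=[D,B] q_used=1 → run D
t=4: queue=[B,D] q_used=0 → run B
t=5: queue=[D] q_used=0 → run D
t=6: queue=[D] q_used=1 → run D
t=7: queue=[D] q_used=0 → run D
t=8: queue=[D] q_used=1 → run D
t=9: queue=[D] q_used=0 → run D
t=10: queue=[D] q_used=1 → run D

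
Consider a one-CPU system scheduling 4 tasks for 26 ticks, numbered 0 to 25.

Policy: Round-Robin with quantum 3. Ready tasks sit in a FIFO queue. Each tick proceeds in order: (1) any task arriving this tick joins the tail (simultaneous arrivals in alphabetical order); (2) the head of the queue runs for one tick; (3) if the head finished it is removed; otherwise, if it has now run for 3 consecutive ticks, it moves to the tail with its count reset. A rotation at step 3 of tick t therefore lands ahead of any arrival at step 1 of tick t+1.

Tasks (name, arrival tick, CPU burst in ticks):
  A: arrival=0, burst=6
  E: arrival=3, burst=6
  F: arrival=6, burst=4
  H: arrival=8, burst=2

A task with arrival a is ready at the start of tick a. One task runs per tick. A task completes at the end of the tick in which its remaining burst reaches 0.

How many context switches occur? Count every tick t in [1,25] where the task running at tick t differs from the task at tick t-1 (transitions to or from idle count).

context switches = 6

t=0: queue=[A] q_used=0 → run A
t=1: queue=[A] q_used=1 → run A
t=2: queue=[A] q_used=2 → run A
t=3: queue=[A,E] q_used=0 → run A
t=4: queue=[A,E] q_used=1 → run A
t=5: queue=[A,E] q_used=2 → run A
t=6: queue=[E,F] q_used=0 → run E
t=7: queue=[E,F] q_used=1 → run E
t=8: queue=[E,F,H] q_used=2 → run E
t=9: queue=[F,H,E] q_used=0 → run F
t=10: queue=[F,H,E] q_used=1 → run F
t=11: queue=[F,H,E] q_used=2 → run F
t=12: queue=[H,E,F] q_used=0 → run H
t=13: queue=[H,E,F] q_used=1 → run H
t=14: queue=[E,F] q_used=0 → run E
t=15: queue=[E,F] q_used=1 → run E
t=16: queue=[E,F] q_used=2 → run E
t=17: queue=[F] q_used=0 → run F
t=18: (idle)
t=19: (idle)
t=20: (idle)
t=21: (idle)
t=22: (idle)
t=23: (idle)
t=24: (idle)
t=25: (idle)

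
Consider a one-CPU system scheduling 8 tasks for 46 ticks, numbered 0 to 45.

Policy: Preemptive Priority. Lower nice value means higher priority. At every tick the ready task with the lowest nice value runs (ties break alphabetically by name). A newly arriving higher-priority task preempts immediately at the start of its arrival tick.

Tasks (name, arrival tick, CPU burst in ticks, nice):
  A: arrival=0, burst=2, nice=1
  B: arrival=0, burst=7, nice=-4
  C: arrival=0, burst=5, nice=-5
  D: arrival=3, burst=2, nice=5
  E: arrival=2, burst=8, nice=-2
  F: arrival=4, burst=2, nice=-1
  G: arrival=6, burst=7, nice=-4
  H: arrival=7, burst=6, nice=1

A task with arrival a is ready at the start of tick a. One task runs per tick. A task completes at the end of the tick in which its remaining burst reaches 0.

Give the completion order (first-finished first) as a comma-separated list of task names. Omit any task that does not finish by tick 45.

completion order = C, B, G, E, F, A, H, D

t=0: ready={A,B,C} → run C
t=1: ready={A,B,C} → run C
t=2: ready={A,B,C,E} → run C
t=3: ready={A,B,C,D,E} → run C
t=4: ready={A,B,C,D,E,F} → run C
t=5: ready={A,B,D,E,F} → run B
t=6: ready={A,B,D,E,F,G} → run B
t=7: ready={A,B,D,E,F,G,H} → run B
t=8: ready={A,B,D,E,F,G,H} → run B
t=9: ready={A,B,D,E,F,G,H} → run B
t=10: ready={A,B,D,E,F,G,H} → run B
t=11: ready={A,B,D,E,F,G,H} → run B
t=12: ready={A,D,E,F,G,H} → run G
t=13: ready={A,D,E,F,G,H} → run G
t=14: ready={A,D,E,F,G,H} → run G
t=15: ready={A,D,E,F,G,H} → run G
t=16: ready={A,D,E,F,G,H} → run G
t=17: ready={A,D,E,F,G,H} → run G
t=18: ready={A,D,E,F,G,H} → run G
t=19: ready={A,D,E,F,H} → run E
t=20: ready={A,D,E,F,H} → run E
t=21: ready={A,D,E,F,H} → run E
t=22: ready={A,D,E,F,H} → run E
t=23: ready={A,D,E,F,H} → run E
t=24: ready={A,D,E,F,H} → run E
t=25: ready={A,D,E,F,H} → run E
t=26: ready={A,D,E,F,H} → run E
t=27: ready={A,D,F,H} → run F
t=28: ready={A,D,F,H} → run F
t=29: ready={A,D,H} → run A
t=30: ready={A,D,H} → run A
t=31: ready={D,H} → run H
t=32: ready={D,H} → run H
t=33: ready={D,H} → run H
t=34: ready={D,H} → run H
t=35: ready={D,H} → run H
t=36: ready={D,H} → run H
t=37: ready={D} → run D
t=38: ready={D} → run D
t=39: (idle)
t=40: (idle)
t=41: (idle)
t=42: (idle)
t=43: (idle)
t=44: (idle)
t=45: (idle)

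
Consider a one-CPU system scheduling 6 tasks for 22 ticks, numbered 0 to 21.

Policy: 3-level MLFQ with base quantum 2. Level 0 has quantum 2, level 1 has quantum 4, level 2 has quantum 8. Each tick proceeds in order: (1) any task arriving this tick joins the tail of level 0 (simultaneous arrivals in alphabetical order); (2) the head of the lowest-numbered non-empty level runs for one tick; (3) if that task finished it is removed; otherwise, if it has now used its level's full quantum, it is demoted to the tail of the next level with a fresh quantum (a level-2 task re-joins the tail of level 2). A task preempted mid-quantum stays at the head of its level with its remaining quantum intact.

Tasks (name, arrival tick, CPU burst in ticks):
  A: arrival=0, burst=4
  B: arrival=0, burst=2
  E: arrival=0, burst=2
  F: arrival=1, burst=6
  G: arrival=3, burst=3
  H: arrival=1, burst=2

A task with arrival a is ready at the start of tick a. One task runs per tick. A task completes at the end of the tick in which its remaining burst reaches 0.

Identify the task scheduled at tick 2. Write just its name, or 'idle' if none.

t=0: L0/L1/L2 = ABE/-/- → run A
t=1: L0/L1/L2 = ABEFH/-/- → run A
t=2: L0/L1/L2 = BEFH/A/- → run B
t=3: L0/L1/L2 = BEFHG/A/- → run B
t=4: L0/L1/L2 = EFHG/A/- → run E
t=5: L0/L1/L2 = EFHG/A/- → run E
t=6: L0/L1/L2 = FHG/A/- → run F
t=7: L0/L1/L2 = FHG/A/- → run F
t=8: L0/L1/L2 = HG/AF/- → run H
t=9: L0/L1/L2 = HG/AF/- → run H
t=10: L0/L1/L2 = G/AF/- → run G
t=11: L0/L1/L2 = G/AF/- → run G
t=12: L0/L1/L2 = -/AFG/- → run A
t=13: L0/L1/L2 = -/AFG/- → run A
t=14: L0/L1/L2 = -/FG/- → run F
t=15: L0/L1/L2 = -/FG/- → run F
t=16: L0/L1/L2 = -/FG/- → run F
t=17: L0/L1/L2 = -/FG/- → run F
t=18: L0/L1/L2 = -/G/- → run G
t=19: (idle)
t=20: (idle)
t=21: (idle)

running at tick 2 = B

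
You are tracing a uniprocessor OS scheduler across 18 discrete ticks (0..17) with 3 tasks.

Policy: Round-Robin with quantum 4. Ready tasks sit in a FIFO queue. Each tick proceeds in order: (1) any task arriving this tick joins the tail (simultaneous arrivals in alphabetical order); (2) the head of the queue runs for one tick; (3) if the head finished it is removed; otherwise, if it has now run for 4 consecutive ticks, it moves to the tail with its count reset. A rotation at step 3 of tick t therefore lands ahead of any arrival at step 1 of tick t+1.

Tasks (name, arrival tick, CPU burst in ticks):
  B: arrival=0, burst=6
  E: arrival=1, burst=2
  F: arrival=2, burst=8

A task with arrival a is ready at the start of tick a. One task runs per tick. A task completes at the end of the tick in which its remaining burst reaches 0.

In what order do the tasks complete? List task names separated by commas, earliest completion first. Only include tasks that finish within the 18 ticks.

completion order = E, B, F

t=0: queue=[B] q_used=0 → run B
t=1: queue=[B,E] q_used=1 → run B
t=2: queue=[B,E,F] q_used=2 → run B
t=3: queue=[B,E,F] q_used=3 → run B
t=4: queue=[E,F,B] q_used=0 → run E
t=5: queue=[E,F,B] q_used=1 → run E
t=6: queue=[F,B] q_used=0 → run F
t=7: queue=[F,B] q_used=1 → run F
t=8: queue=[F,B] q_used=2 → run F
t=9: queue=[F,B] q_used=3 → run F
t=10: queue=[B,F] q_used=0 → run B
t=11: queue=[B,F] q_used=1 → run B
t=12: queue=[F] q_used=0 → run F
t=13: queue=[F] q_used=1 → run F
t=14: queue=[F] q_used=2 → run F
t=15: queue=[F] q_used=3 → run F
t=16: (idle)
t=17: (idle)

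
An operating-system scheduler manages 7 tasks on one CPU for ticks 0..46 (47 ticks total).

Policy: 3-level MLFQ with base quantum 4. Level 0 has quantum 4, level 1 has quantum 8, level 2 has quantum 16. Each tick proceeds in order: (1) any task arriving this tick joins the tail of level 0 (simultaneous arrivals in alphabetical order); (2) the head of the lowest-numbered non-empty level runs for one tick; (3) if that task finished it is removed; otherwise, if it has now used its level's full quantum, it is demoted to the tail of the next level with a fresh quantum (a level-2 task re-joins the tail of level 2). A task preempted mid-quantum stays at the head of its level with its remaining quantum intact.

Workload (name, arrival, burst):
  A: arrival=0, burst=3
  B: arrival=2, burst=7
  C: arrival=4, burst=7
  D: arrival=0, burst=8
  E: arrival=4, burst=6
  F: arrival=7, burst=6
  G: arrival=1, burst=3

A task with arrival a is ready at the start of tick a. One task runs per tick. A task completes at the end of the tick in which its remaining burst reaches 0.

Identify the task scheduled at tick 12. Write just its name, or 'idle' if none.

running at tick 12 = B

t=0: L0/L1/L2 = AD/-/- → run A
t=1: L0/L1/L2 = ADG/-/- → run A
t=2: L0/L1/L2 = ADGB/-/- → run A
t=3: L0/L1/L2 = DGB/-/- → run D
t=4: L0/L1/L2 = DGBCE/-/- → run D
t=5: L0/L1/L2 = DGBCE/-/- → run D
t=6: L0/L1/L2 = DGBCE/-/- → run D
t=7: L0/L1/L2 = GBCEF/D/- → run G
t=8: L0/L1/L2 = GBCEF/D/- → run G
t=9: L0/L1/L2 = GBCEF/D/- → run G
t=10: L0/L1/L2 = BCEF/D/- → run B
t=11: L0/L1/L2 = BCEF/D/- → run B
t=12: L0/L1/L2 = BCEF/D/- → run B
t=13: L0/L1/L2 = BCEF/D/- → run B
t=14: L0/L1/L2 = CEF/DB/- → run C
t=15: L0/L1/L2 = CEF/DB/- → run C
t=16: L0/L1/L2 = CEF/DB/- → run C
t=17: L0/L1/L2 = CEF/DB/- → run C
t=18: L0/L1/L2 = EF/DBC/- → run E
t=19: L0/L1/L2 = EF/DBC/- → run E
t=20: L0/L1/L2 = EF/DBC/- → run E
t=21: L0/L1/L2 = EF/DBC/- → run E
t=22: L0/L1/L2 = F/DBCE/- → run F
t=23: L0/L1/L2 = F/DBCE/- → run F
t=24: L0/L1/L2 = F/DBCE/- → run F
t=25: L0/L1/L2 = F/DBCE/- → run F
t=26: L0/L1/L2 = -/DBCEF/- → run D
t=27: L0/L1/L2 = -/DBCEF/- → run D
t=28: L0/L1/L2 = -/DBCEF/- → run D
t=29: L0/L1/L2 = -/DBCEF/- → run D
t=30: L0/L1/L2 = -/BCEF/- → run B
t=31: L0/L1/L2 = -/BCEF/- → run B
t=32: L0/L1/L2 = -/BCEF/- → run B
t=33: L0/L1/L2 = -/CEF/- → run C
t=34: L0/L1/L2 = -/CEF/- → run C
t=35: L0/L1/L2 = -/CEF/- → run C
t=36: L0/L1/L2 = -/EF/- → run E
t=37: L0/L1/L2 = -/EF/- → run E
t=38: L0/L1/L2 = -/F/- → run F
t=39: L0/L1/L2 = -/F/- → run F
t=40: (idle)
t=41: (idle)
t=42: (idle)
t=43: (idle)
t=44: (idle)
t=45: (idle)
t=46: (idle)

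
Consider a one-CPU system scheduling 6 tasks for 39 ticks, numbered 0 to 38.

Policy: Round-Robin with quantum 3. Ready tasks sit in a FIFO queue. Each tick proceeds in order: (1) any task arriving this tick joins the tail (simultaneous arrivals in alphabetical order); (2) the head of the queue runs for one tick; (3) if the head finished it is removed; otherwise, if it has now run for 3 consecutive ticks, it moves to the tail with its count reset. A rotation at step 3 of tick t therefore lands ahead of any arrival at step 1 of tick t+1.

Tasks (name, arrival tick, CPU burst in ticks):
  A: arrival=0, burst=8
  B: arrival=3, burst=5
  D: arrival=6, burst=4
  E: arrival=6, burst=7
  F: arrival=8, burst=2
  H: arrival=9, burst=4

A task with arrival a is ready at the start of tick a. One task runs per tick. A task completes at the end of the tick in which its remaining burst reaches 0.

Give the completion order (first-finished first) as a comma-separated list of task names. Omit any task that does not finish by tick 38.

t=0: queue=[A] q_used=0 → run A
t=1: queue=[A] q_used=1 → run A
t=2: queue=[A] q_used=2 → run A
t=3: queue=[A,B] q_used=0 → run A
t=4: queue=[A,B] q_used=1 → run A
t=5: queue=[A,B] q_used=2 → run A
t=6: queue=[B,A,D,E] q_used=0 → run B
t=7: queue=[B,A,D,E] q_used=1 → run B
t=8: queue=[B,A,D,E,F] q_used=2 → run B
t=9: queue=[A,D,E,F,B,H] q_used=0 → run A
t=10: queue=[A,D,E,F,B,H] q_used=1 → run A
t=11: queue=[D,E,F,B,H] q_used=0 → run D
t=12: queue=[D,E,F,B,H] q_used=1 → run D
t=13: queue=[D,E,F,B,H] q_used=2 → run D
t=14: queue=[E,F,B,H,D] q_used=0 → run E
t=15: queue=[E,F,B,H,D] q_used=1 → run E
t=16: queue=[E,F,B,H,D] q_used=2 → run E
t=17: queue=[F,B,H,D,E] q_used=0 → run F
t=18: queue=[F,B,H,D,E] q_used=1 → run F
t=19: queue=[B,H,D,E] q_used=0 → run B
t=20: queue=[B,H,D,E] q_used=1 → run B
t=21: queue=[H,D,E] q_used=0 → run H
t=22: queue=[H,D,E] q_used=1 → run H
t=23: queue=[H,D,E] q_used=2 → run H
t=24: queue=[D,E,H] q_used=0 → run D
t=25: queue=[E,H] q_used=0 → run E
t=26: queue=[E,H] q_used=1 → run E
t=27: queue=[E,H] q_used=2 → run E
t=28: queue=[H,E] q_used=0 → run H
t=29: queue=[E] q_used=0 → run E
t=30: (idle)
t=31: (idle)
t=32: (idle)
t=33: (idle)
t=34: (idle)
t=35: (idle)
t=36: (idle)
t=37: (idle)
t=38: (idle)

completion order = A, F, B, D, H, E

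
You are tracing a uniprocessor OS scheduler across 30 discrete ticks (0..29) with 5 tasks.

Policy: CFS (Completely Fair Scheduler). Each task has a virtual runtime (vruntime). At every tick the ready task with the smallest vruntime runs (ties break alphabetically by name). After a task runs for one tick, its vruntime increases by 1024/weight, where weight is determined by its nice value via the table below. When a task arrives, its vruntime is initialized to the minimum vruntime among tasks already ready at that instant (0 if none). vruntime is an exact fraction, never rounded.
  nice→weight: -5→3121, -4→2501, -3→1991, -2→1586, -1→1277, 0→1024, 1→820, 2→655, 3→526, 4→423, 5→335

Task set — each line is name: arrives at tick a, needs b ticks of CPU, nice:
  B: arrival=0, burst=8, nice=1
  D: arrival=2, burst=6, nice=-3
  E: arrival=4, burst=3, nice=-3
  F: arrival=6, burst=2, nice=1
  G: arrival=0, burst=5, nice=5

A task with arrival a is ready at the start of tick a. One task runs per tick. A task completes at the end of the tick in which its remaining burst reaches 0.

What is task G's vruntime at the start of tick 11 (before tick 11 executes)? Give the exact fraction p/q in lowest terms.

t=0: vr[B=0 G=0] → run B
t=1: vr[B=256/205 G=0] → run G
t=2: vr[B=256/205 D=256/205 G=1024/335] → run B
t=3: vr[B=512/205 D=256/205 G=1024/335] → run D
t=4: vr[B=512/205 D=719616/408155 E=719616/408155 G=1024/335] → run D
t=5: vr[B=512/205 D=929536/408155 E=719616/408155 G=1024/335] → run E
t=6: vr[B=512/205 D=929536/408155 E=929536/408155 F=929536/408155 G=1024/335] → run D
t=7: vr[B=512/205 D=1139456/408155 E=929536/408155 F=929536/408155 G=1024/335] → run E
t=8: vr[B=512/205 D=1139456/408155 E=1139456/408155 F=929536/408155 G=1024/335] → run F
t=9: vr[B=512/205 D=1139456/408155 E=1139456/408155 F=1439232/408155 G=1024/335] → run B
t=10: vr[B=768/205 D=1139456/408155 E=1139456/408155 F=1439232/408155 G=1024/335] → run D
t=11: vr[B=768/205 D=1349376/408155 E=1139456/408155 F=1439232/408155 G=1024/335] → run E
t=12: vr[B=768/205 D=1349376/408155 F=1439232/408155 G=1024/335] → run G
t=13: vr[B=768/205 D=1349376/408155 F=1439232/408155 G=2048/335] → run D
t=14: vr[B=768/205 D=1559296/408155 F=1439232/408155 G=2048/335] → run F
t=15: vr[B=768/205 D=1559296/408155 G=2048/335] → run B
t=16: vr[B=1024/205 D=1559296/408155 G=2048/335] → run D
t=17: vr[B=1024/205 G=2048/335] → run B
t=18: vr[B=256/41 G=2048/335] → run G
t=19: vr[B=256/41 G=3072/335] → run B
t=20: vr[B=1536/205 G=3072/335] → run B
t=21: vr[B=1792/205 G=3072/335] → run B
t=22: vr[G=3072/335] → run G
t=23: vr[G=4096/335] → run G
t=24: (idle)
t=25: (idle)
t=26: (idle)
t=27: (idle)
t=28: (idle)
t=29: (idle)

vruntime(G, start of tick 11) = 1024/335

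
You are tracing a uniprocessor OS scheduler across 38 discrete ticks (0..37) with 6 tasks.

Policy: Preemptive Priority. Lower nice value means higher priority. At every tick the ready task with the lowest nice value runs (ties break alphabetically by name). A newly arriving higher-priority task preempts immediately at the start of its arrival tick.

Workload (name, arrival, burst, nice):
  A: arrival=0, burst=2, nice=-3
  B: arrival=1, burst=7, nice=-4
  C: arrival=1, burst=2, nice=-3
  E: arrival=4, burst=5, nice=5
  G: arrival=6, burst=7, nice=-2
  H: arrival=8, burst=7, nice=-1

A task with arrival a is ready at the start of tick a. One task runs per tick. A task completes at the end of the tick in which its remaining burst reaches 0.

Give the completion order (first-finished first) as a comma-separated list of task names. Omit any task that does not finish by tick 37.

t=0: ready={A} → run A
t=1: ready={A,B,C} → run B
t=2: ready={A,B,C} → run B
t=3: ready={A,B,C} → run B
t=4: ready={A,B,C,E} → run B
t=5: ready={A,B,C,E} → run B
t=6: ready={A,B,C,E,G} → run B
t=7: ready={A,B,C,E,G} → run B
t=8: ready={A,C,E,G,H} → run A
t=9: ready={C,E,G,H} → run C
t=10: ready={C,E,G,H} → run C
t=11: ready={E,G,H} → run G
t=12: ready={E,G,H} → run G
t=13: ready={E,G,H} → run G
t=14: ready={E,G,H} → run G
t=15: ready={E,G,H} → run G
t=16: ready={E,G,H} → run G
t=17: ready={E,G,H} → run G
t=18: ready={E,H} → run H
t=19: ready={E,H} → run H
t=20: ready={E,H} → run H
t=21: ready={E,H} → run H
t=22: ready={E,H} → run H
t=23: ready={E,H} → run H
t=24: ready={E,H} → run H
t=25: ready={E} → run E
t=26: ready={E} → run E
t=27: ready={E} → run E
t=28: ready={E} → run E
t=29: ready={E} → run E
t=30: (idle)
t=31: (idle)
t=32: (idle)
t=33: (idle)
t=34: (idle)
t=35: (idle)
t=36: (idle)
t=37: (idle)

completion order = B, A, C, G, H, E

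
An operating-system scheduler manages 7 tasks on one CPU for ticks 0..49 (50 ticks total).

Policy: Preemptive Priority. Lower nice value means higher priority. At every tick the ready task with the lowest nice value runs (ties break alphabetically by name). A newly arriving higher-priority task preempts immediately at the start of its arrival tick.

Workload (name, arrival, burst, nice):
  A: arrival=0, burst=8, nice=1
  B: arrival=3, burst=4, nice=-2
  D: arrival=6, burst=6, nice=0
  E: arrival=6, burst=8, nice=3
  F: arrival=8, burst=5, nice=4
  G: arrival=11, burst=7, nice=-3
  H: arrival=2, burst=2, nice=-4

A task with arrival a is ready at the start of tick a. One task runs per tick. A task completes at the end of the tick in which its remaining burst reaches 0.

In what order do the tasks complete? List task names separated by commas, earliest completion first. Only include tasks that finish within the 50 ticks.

t=0: ready={A} → run A
t=1: ready={A} → run A
t=2: ready={A,H} → run H
t=3: ready={A,B,H} → run H
t=4: ready={A,B} → run B
t=5: ready={A,B} → run B
t=6: ready={A,B,D,E} → run B
t=7: ready={A,B,D,E} → run B
t=8: ready={A,D,E,F} → run D
t=9: ready={A,D,E,F} → run D
t=10: ready={A,D,E,F} → run D
t=11: ready={A,D,E,F,G} → run G
t=12: ready={A,D,E,F,G} → run G
t=13: ready={A,D,E,F,G} → run G
t=14: ready={A,D,E,F,G} → run G
t=15: ready={A,D,E,F,G} → run G
t=16: ready={A,D,E,F,G} → run G
t=17: ready={A,D,E,F,G} → run G
t=18: ready={A,D,E,F} → run D
t=19: ready={A,D,E,F} → run D
t=20: ready={A,D,E,F} → run D
t=21: ready={A,E,F} → run A
t=22: ready={A,E,F} → run A
t=23: ready={A,E,F} → run A
t=24: ready={A,E,F} → run A
t=25: ready={A,E,F} → run A
t=26: ready={A,E,F} → run A
t=27: ready={E,F} → run E
t=28: ready={E,F} → run E
t=29: ready={E,F} → run E
t=30: ready={E,F} → run E
t=31: ready={E,F} → run E
t=32: ready={E,F} → run E
t=33: ready={E,F} → run E
t=34: ready={E,F} → run E
t=35: ready={F} → run F
t=36: ready={F} → run F
t=37: ready={F} → run F
t=38: ready={F} → run F
t=39: ready={F} → run F
t=40: (idle)
t=41: (idle)
t=42: (idle)
t=43: (idle)
t=44: (idle)
t=45: (idle)
t=46: (idle)
t=47: (idle)
t=48: (idle)
t=49: (idle)

completion order = H, B, G, D, A, E, F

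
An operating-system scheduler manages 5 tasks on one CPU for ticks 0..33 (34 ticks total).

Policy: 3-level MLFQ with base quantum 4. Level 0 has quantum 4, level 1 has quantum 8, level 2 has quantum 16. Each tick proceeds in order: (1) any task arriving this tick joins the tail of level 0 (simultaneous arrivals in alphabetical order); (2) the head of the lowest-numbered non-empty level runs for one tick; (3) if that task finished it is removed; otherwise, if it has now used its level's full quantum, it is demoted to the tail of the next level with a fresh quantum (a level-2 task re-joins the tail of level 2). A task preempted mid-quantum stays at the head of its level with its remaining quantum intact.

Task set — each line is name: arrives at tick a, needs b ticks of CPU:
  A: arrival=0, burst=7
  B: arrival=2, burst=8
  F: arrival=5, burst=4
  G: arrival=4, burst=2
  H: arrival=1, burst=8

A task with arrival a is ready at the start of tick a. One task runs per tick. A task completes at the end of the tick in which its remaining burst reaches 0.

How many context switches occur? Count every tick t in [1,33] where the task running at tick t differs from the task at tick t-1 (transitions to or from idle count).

context switches = 8

t=0: L0/L1/L2 = A/-/- → run A
t=1: L0/L1/L2 = AH/-/- → run A
t=2: L0/L1/L2 = AHB/-/- → run A
t=3: L0/L1/L2 = AHB/-/- → run A
t=4: L0/L1/L2 = HBG/A/- → run H
t=5: L0/L1/L2 = HBGF/A/- → run H
t=6: L0/L1/L2 = HBGF/A/- → run H
t=7: L0/L1/L2 = HBGF/A/- → run H
t=8: L0/L1/L2 = BGF/AH/- → run B
t=9: L0/L1/L2 = BGF/AH/- → run B
t=10: L0/L1/L2 = BGF/AH/- → run B
t=11: L0/L1/L2 = BGF/AH/- → run B
t=12: L0/L1/L2 = GF/AHB/- → run G
t=13: L0/L1/L2 = GF/AHB/- → run G
t=14: L0/L1/L2 = F/AHB/- → run F
t=15: L0/L1/L2 = F/AHB/- → run F
t=16: L0/L1/L2 = F/AHB/- → run F
t=17: L0/L1/L2 = F/AHB/- → run F
t=18: L0/L1/L2 = -/AHB/- → run A
t=19: L0/L1/L2 = -/AHB/- → run A
t=20: L0/L1/L2 = -/AHB/- → run A
t=21: L0/L1/L2 = -/HB/- → run H
t=22: L0/L1/L2 = -/HB/- → run H
t=23: L0/L1/L2 = -/HB/- → run H
t=24: L0/L1/L2 = -/HB/- → run H
t=25: L0/L1/L2 = -/B/- → run B
t=26: L0/L1/L2 = -/B/- → run B
t=27: L0/L1/L2 = -/B/- → run B
t=28: L0/L1/L2 = -/B/- → run B
t=29: (idle)
t=30: (idle)
t=31: (idle)
t=32: (idle)
t=33: (idle)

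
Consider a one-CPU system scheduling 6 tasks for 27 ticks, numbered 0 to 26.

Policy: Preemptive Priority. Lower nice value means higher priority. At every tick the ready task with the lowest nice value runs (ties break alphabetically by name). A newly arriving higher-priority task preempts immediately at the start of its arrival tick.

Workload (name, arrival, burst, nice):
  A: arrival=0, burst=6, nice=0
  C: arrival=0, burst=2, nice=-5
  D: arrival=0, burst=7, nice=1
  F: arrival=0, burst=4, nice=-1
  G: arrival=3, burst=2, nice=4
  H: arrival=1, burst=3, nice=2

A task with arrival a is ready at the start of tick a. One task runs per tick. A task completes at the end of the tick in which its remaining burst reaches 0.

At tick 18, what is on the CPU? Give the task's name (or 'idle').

running at tick 18 = D

t=0: ready={A,C,D,F} → run C
t=1: ready={A,C,D,F,H} → run C
t=2: ready={A,D,F,H} → run F
t=3: ready={A,D,F,G,H} → run F
t=4: ready={A,D,F,G,H} → run F
t=5: ready={A,D,F,G,H} → run F
t=6: ready={A,D,G,H} → run A
t=7: ready={A,D,G,H} → run A
t=8: ready={A,D,G,H} → run A
t=9: ready={A,D,G,H} → run A
t=10: ready={A,D,G,H} → run A
t=11: ready={A,D,G,H} → run A
t=12: ready={D,G,H} → run D
t=13: ready={D,G,H} → run D
t=14: ready={D,G,H} → run D
t=15: ready={D,G,H} → run D
t=16: ready={D,G,H} → run D
t=17: ready={D,G,H} → run D
t=18: ready={D,G,H} → run D
t=19: ready={G,H} → run H
t=20: ready={G,H} → run H
t=21: ready={G,H} → run H
t=22: ready={G} → run G
t=23: ready={G} → run G
t=24: (idle)
t=25: (idle)
t=26: (idle)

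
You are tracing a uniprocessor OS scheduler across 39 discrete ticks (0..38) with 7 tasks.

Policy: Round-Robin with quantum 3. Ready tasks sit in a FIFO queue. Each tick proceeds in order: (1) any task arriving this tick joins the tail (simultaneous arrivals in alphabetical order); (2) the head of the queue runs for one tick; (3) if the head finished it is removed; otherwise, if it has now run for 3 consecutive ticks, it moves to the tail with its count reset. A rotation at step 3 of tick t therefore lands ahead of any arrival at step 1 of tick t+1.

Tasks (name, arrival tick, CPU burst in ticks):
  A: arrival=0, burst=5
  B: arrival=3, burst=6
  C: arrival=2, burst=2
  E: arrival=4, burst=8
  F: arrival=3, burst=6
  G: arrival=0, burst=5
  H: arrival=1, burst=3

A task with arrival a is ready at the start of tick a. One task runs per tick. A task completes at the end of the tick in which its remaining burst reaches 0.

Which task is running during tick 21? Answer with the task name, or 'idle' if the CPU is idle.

t=0: queue=[A,G] q_used=0 → run A
t=1: queue=[A,G,H] q_used=1 → run A
t=2: queue=[A,G,H,C] q_used=2 → run A
t=3: queue=[G,H,C,A,B,F] q_used=0 → run G
t=4: queue=[G,H,C,A,B,F,E] q_used=1 → run G
t=5: queue=[G,H,C,A,B,F,E] q_used=2 → run G
t=6: queue=[H,C,A,B,F,E,G] q_used=0 → run H
t=7: queue=[H,C,A,B,F,E,G] q_used=1 → run H
t=8: queue=[H,C,A,B,F,E,G] q_used=2 → run H
t=9: queue=[C,A,B,F,E,G] q_used=0 → run C
t=10: queue=[C,A,B,F,E,G] q_used=1 → run C
t=11: queue=[A,B,F,E,G] q_used=0 → run A
t=12: queue=[A,B,F,E,G] q_used=1 → run A
t=13: queue=[B,F,E,G] q_used=0 → run B
t=14: queue=[B,F,E,G] q_used=1 → run B
t=15: queue=[B,F,E,G] q_used=2 → run B
t=16: queue=[F,E,G,B] q_used=0 → run F
t=17: queue=[F,E,G,B] q_used=1 → run F
t=18: queue=[F,E,G,B] q_used=2 → run F
t=19: queue=[E,G,B,F] q_used=0 → run E
t=20: queue=[E,G,B,F] q_used=1 → run E
t=21: queue=[E,G,B,F] q_used=2 → run E
t=22: queue=[G,B,F,E] q_used=0 → run G
t=23: queue=[G,B,F,E] q_used=1 → run G
t=24: queue=[B,F,E] q_used=0 → run B
t=25: queue=[B,F,E] q_used=1 → run B
t=26: queue=[B,F,E] q_used=2 → run B
t=27: queue=[F,E] q_used=0 → run F
t=28: queue=[F,E] q_used=1 → run F
t=29: queue=[F,E] q_used=2 → run F
t=30: queue=[E] q_used=0 → run E
t=31: queue=[E] q_used=1 → run E
t=32: queue=[E] q_used=2 → run E
t=33: queue=[E] q_used=0 → run E
t=34: queue=[E] q_used=1 → run E
t=35: (idle)
t=36: (idle)
t=37: (idle)
t=38: (idle)

running at tick 21 = E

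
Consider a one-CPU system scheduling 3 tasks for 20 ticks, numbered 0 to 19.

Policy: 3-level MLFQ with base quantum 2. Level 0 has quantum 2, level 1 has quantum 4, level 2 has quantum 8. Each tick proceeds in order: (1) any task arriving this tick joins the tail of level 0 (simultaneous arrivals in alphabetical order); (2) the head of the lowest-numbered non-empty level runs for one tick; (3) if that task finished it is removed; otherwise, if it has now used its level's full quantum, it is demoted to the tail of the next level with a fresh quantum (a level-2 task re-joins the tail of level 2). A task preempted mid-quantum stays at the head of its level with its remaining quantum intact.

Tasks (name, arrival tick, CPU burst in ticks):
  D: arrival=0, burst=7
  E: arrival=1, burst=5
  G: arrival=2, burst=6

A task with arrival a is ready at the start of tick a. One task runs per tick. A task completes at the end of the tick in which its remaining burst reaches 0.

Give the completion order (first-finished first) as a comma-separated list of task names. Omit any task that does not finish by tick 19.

completion order = E, G, D

t=0: L0/L1/L2 = D/-/- → run D
t=1: L0/L1/L2 = DE/-/- → run D
t=2: L0/L1/L2 = EG/D/- → run E
t=3: L0/L1/L2 = EG/D/- → run E
t=4: L0/L1/L2 = G/DE/- → run G
t=5: L0/L1/L2 = G/DE/- → run G
t=6: L0/L1/L2 = -/DEG/- → run D
t=7: L0/L1/L2 = -/DEG/- → run D
t=8: L0/L1/L2 = -/DEG/- → run D
t=9: L0/L1/L2 = -/DEG/- → run D
t=10: L0/L1/L2 = -/EG/D → run E
t=11: L0/L1/L2 = -/EG/D → run E
t=12: L0/L1/L2 = -/EG/D → run E
t=13: L0/L1/L2 = -/G/D → run G
t=14: L0/L1/L2 = -/G/D → run G
t=15: L0/L1/L2 = -/G/D → run G
t=16: L0/L1/L2 = -/G/D → run G
t=17: L0/L1/L2 = -/-/D → run D
t=18: (idle)
t=19: (idle)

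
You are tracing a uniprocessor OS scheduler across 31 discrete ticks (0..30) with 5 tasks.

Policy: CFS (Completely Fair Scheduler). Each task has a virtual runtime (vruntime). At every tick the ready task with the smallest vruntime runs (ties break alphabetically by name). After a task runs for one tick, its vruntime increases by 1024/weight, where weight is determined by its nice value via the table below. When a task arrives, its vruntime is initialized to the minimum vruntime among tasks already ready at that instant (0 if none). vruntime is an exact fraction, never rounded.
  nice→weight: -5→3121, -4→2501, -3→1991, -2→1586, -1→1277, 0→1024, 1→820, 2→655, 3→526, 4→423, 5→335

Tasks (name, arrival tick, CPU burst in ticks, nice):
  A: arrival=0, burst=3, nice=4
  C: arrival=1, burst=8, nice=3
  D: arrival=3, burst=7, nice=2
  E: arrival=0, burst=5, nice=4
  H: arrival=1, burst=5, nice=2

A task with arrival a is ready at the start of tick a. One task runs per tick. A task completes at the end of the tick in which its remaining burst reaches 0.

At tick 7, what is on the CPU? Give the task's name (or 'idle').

t=0: vr[A=0 E=0] → run A
t=1: vr[A=1024/423 C=0 E=0 H=0] → run C
t=2: vr[A=1024/423 C=512/263 E=0 H=0] → run E
t=3: vr[A=1024/423 C=512/263 D=0 E=1024/423 H=0] → run D
t=4: vr[A=1024/423 C=512/263 D=1024/655 E=1024/423 H=0] → run H
t=5: vr[A=1024/423 C=512/263 D=1024/655 E=1024/423 H=1024/655] → run D
t=6: vr[A=1024/423 C=512/263 D=2048/655 E=1024/423 H=1024/655] → run H
t=7: vr[A=1024/423 C=512/263 D=2048/655 E=1024/423 H=2048/655] → run C
t=8: vr[A=1024/423 C=1024/263 D=2048/655 E=1024/423 H=2048/655] → run A
t=9: vr[A=2048/423 C=1024/263 D=2048/655 E=1024/423 H=2048/655] → run E
t=10: vr[A=2048/423 C=1024/263 D=2048/655 E=2048/423 H=2048/655] → run D
t=11: vr[A=2048/423 C=1024/263 D=3072/655 E=2048/423 H=2048/655] → run H
t=12: vr[A=2048/423 C=1024/263 D=3072/655 E=2048/423 H=3072/655] → run C
t=13: vr[A=2048/423 C=1536/263 D=3072/655 E=2048/423 H=3072/655] → run D
t=14: vr[A=2048/423 C=1536/263 D=4096/655 E=2048/423 H=3072/655] → run H
t=15: vr[A=2048/423 C=1536/263 D=4096/655 E=2048/423 H=4096/655] → run A
t=16: vr[C=1536/263 D=4096/655 E=2048/423 H=4096/655] → run E
t=17: vr[C=1536/263 D=4096/655 E=1024/141 H=4096/655] → run C
t=18: vr[C=2048/263 D=4096/655 E=1024/141 H=4096/655] → run D
t=19: vr[C=2048/263 D=1024/131 E=1024/141 H=4096/655] → run H
t=20: vr[C=2048/263 D=1024/131 E=1024/141] → run E
t=21: vr[C=2048/263 D=1024/131 E=4096/423] → run C
t=22: vr[C=2560/263 D=1024/131 E=4096/423] → run D
t=23: vr[C=2560/263 D=6144/655 E=4096/423] → run D
t=24: vr[C=2560/263 E=4096/423] → run E
t=25: vr[C=2560/263] → run C
t=26: vr[C=3072/263] → run C
t=27: vr[C=3584/263] → run C
t=28: (idle)
t=29: (idle)
t=30: (idle)

running at tick 7 = C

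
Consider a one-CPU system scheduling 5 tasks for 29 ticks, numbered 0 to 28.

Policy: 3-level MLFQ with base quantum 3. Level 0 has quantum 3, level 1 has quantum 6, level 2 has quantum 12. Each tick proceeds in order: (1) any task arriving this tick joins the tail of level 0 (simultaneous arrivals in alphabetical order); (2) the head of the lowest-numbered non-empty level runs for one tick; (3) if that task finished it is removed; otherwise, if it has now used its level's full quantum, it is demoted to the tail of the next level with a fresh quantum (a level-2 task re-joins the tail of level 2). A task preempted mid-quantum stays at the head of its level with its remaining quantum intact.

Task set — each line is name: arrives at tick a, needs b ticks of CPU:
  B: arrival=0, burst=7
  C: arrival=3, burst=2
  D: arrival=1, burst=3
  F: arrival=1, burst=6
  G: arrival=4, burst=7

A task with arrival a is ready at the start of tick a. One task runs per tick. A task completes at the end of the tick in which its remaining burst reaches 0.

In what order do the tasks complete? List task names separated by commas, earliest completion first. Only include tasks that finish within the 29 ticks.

completion order = D, C, B, F, G

t=0: L0/L1/L2 = B/-/- → run B
t=1: L0/L1/L2 = BDF/-/- → run B
t=2: L0/L1/L2 = BDF/-/- → run B
t=3: L0/L1/L2 = DFC/B/- → run D
t=4: L0/L1/L2 = DFCG/B/- → run D
t=5: L0/L1/L2 = DFCG/B/- → run D
t=6: L0/L1/L2 = FCG/B/- → run F
t=7: L0/L1/L2 = FCG/B/- → run F
t=8: L0/L1/L2 = FCG/B/- → run F
t=9: L0/L1/L2 = CG/BF/- → run C
t=10: L0/L1/L2 = CG/BF/- → run C
t=11: L0/L1/L2 = G/BF/- → run G
t=12: L0/L1/L2 = G/BF/- → run G
t=13: L0/L1/L2 = G/BF/- → run G
t=14: L0/L1/L2 = -/BFG/- → run B
t=15: L0/L1/L2 = -/BFG/- → run B
t=16: L0/L1/L2 = -/BFG/- → run B
t=17: L0/L1/L2 = -/BFG/- → run B
t=18: L0/L1/L2 = -/FG/- → run F
t=19: L0/L1/L2 = -/FG/- → run F
t=20: L0/L1/L2 = -/FG/- → run F
t=21: L0/L1/L2 = -/G/- → run G
t=22: L0/L1/L2 = -/G/- → run G
t=23: L0/L1/L2 = -/G/- → run G
t=24: L0/L1/L2 = -/G/- → run G
t=25: (idle)
t=26: (idle)
t=27: (idle)
t=28: (idle)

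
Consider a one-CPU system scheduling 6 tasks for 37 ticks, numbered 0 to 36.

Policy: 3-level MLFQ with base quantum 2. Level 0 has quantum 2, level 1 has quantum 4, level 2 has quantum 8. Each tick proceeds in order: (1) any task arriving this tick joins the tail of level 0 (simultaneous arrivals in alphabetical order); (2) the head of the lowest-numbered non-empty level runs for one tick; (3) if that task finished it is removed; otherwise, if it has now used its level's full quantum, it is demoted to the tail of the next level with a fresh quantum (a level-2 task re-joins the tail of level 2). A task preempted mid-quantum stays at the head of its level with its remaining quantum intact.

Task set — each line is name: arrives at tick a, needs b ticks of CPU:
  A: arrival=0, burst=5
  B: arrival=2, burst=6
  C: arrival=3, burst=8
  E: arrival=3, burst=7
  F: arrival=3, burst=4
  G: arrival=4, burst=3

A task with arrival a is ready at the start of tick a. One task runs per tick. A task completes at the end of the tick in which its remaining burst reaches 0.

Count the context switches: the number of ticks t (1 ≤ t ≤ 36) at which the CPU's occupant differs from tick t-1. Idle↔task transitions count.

t=0: L0/L1/L2 = A/-/- → run A
t=1: L0/L1/L2 = A/-/- → run A
t=2: L0/L1/L2 = B/A/- → run B
t=3: L0/L1/L2 = BCEF/A/- → run B
t=4: L0/L1/L2 = CEFG/AB/- → run C
t=5: L0/L1/L2 = CEFG/AB/- → run C
t=6: L0/L1/L2 = EFG/ABC/- → run E
t=7: L0/L1/L2 = EFG/ABC/- → run E
t=8: L0/L1/L2 = FG/ABCE/- → run F
t=9: L0/L1/L2 = FG/ABCE/- → run F
t=10: L0/L1/L2 = G/ABCEF/- → run G
t=11: L0/L1/L2 = G/ABCEF/- → run G
t=12: L0/L1/L2 = -/ABCEFG/- → run A
t=13: L0/L1/L2 = -/ABCEFG/- → run A
t=14: L0/L1/L2 = -/ABCEFG/- → run A
t=15: L0/L1/L2 = -/BCEFG/- → run B
t=16: L0/L1/L2 = -/BCEFG/- → run B
t=17: L0/L1/L2 = -/BCEFG/- → run B
t=18: L0/L1/L2 = -/BCEFG/- → run B
t=19: L0/L1/L2 = -/CEFG/- → run C
t=20: L0/L1/L2 = -/CEFG/- → run C
t=21: L0/L1/L2 = -/CEFG/- → run C
t=22: L0/L1/L2 = -/CEFG/- → run C
t=23: L0/L1/L2 = -/EFG/C → run E
t=24: L0/L1/L2 = -/EFG/C → run E
t=25: L0/L1/L2 = -/EFG/C → run E
t=26: L0/L1/L2 = -/EFG/C → run E
t=27: L0/L1/L2 = -/FG/CE → run F
t=28: L0/L1/L2 = -/FG/CE → run F
t=29: L0/L1/L2 = -/G/CE → run G
t=30: L0/L1/L2 = -/-/CE → run C
t=31: L0/L1/L2 = -/-/CE → run C
t=32: L0/L1/L2 = -/-/E → run E
t=33: (idle)
t=34: (idle)
t=35: (idle)
t=36: (idle)

context switches = 14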